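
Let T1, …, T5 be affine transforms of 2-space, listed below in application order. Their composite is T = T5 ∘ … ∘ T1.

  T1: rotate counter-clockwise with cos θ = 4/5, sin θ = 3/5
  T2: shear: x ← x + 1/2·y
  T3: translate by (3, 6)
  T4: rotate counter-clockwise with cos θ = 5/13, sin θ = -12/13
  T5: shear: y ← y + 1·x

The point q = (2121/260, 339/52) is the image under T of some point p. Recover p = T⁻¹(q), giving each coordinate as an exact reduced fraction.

T1 = [4/5 -3/5 0; 3/5 4/5 0; 0 0 1]
T2·T1 = [11/10 -1/5 0; 3/5 4/5 0; 0 0 1]
T3·…·T1 = [11/10 -1/5 3; 3/5 4/5 6; 0 0 1]
T4·…·T1 = [127/130 43/65 87/13; -51/65 32/65 -6/13; 0 0 1]
T5·…·T1 = [127/130 43/65 87/13; 5/26 15/13 81/13; 0 0 1]
det M = 1; M⁻¹ = [15/13 -43/65 -18/5; -5/26 127/130 -24/5; 0 0 1]
M⁻¹ · (2121/260, 339/52)ᵀ = (3/2, 0)ᵀ

p = (3/2, 0)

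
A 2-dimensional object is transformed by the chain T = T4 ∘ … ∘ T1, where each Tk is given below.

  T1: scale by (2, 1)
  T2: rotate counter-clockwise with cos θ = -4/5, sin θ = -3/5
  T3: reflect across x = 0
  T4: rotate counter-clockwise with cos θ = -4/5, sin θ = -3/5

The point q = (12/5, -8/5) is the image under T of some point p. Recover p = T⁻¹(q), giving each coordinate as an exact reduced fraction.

p = (-6/5, -8/5)

T1 = [2 0 0; 0 1 0; 0 0 1]
T2·T1 = [-8/5 3/5 0; -6/5 -4/5 0; 0 0 1]
T3·…·T1 = [8/5 -3/5 0; -6/5 -4/5 0; 0 0 1]
T4·…·T1 = [-2 0 0; 0 1 0; 0 0 1]
det M = -2; M⁻¹ = [-1/2 0 0; 0 1 0; 0 0 1]
M⁻¹ · (12/5, -8/5)ᵀ = (-6/5, -8/5)ᵀ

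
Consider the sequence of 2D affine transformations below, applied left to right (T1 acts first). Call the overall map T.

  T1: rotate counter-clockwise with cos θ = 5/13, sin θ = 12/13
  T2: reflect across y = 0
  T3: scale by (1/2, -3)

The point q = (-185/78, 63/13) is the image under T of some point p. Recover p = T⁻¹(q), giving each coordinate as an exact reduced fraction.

T1 = [5/13 -12/13 0; 12/13 5/13 0; 0 0 1]
T2·T1 = [5/13 -12/13 0; -12/13 -5/13 0; 0 0 1]
T3·…·T1 = [5/26 -6/13 0; 36/13 15/13 0; 0 0 1]
det M = 3/2; M⁻¹ = [10/13 4/13 0; -24/13 5/39 0; 0 0 1]
M⁻¹ · (-185/78, 63/13)ᵀ = (-1/3, 5)ᵀ

p = (-1/3, 5)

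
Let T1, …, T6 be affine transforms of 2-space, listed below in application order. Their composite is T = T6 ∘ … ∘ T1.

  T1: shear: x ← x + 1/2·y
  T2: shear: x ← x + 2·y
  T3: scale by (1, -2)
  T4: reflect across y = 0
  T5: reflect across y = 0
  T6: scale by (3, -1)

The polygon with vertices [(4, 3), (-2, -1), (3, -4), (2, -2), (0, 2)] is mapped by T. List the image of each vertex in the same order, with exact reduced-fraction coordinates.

image vertices: (69/2, 6), (-27/2, -2), (-21, -8), (-9, -4), (15, 4)

T1 shear: x ← x + 1/2·y: (4, 3) → (11/2, 3); (-2, -1) → (-5/2, -1); (3, -4) → (1, -4); (2, -2) → (1, -2); (0, 2) → (1, 2)
T2 shear: x ← x + 2·y: (11/2, 3) → (23/2, 3); (-5/2, -1) → (-9/2, -1); (1, -4) → (-7, -4); (1, -2) → (-3, -2); (1, 2) → (5, 2)
T3 scale by (1, -2): (23/2, 3) → (23/2, -6); (-9/2, -1) → (-9/2, 2); (-7, -4) → (-7, 8); (-3, -2) → (-3, 4); (5, 2) → (5, -4)
T4 reflect across y = 0: (23/2, -6) → (23/2, 6); (-9/2, 2) → (-9/2, -2); (-7, 8) → (-7, -8); (-3, 4) → (-3, -4); (5, -4) → (5, 4)
T5 reflect across y = 0: (23/2, 6) → (23/2, -6); (-9/2, -2) → (-9/2, 2); (-7, -8) → (-7, 8); (-3, -4) → (-3, 4); (5, 4) → (5, -4)
T6 scale by (3, -1): (23/2, -6) → (69/2, 6); (-9/2, 2) → (-27/2, -2); (-7, 8) → (-21, -8); (-3, 4) → (-9, -4); (5, -4) → (15, 4)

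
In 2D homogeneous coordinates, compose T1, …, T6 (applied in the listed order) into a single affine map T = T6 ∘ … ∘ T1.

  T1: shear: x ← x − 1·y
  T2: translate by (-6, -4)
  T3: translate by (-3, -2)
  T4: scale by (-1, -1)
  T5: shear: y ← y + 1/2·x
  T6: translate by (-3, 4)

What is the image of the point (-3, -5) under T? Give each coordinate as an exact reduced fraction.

T(p) = (4, 37/2)

T1 shear: x ← x − 1·y: (-3, -5) → (2, -5)
T2 translate by (-6, -4): (2, -5) → (-4, -9)
T3 translate by (-3, -2): (-4, -9) → (-7, -11)
T4 scale by (-1, -1): (-7, -11) → (7, 11)
T5 shear: y ← y + 1/2·x: (7, 11) → (7, 29/2)
T6 translate by (-3, 4): (7, 29/2) → (4, 37/2)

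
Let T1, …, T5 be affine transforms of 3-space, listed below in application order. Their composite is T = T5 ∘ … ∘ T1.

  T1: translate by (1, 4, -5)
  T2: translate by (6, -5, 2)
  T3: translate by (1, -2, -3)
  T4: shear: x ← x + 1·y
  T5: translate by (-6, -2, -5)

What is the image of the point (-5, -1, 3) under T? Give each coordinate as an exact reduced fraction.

T(p) = (-7, -6, -8)

T1 translate by (1, 4, -5): (-5, -1, 3) → (-4, 3, -2)
T2 translate by (6, -5, 2): (-4, 3, -2) → (2, -2, 0)
T3 translate by (1, -2, -3): (2, -2, 0) → (3, -4, -3)
T4 shear: x ← x + 1·y: (3, -4, -3) → (-1, -4, -3)
T5 translate by (-6, -2, -5): (-1, -4, -3) → (-7, -6, -8)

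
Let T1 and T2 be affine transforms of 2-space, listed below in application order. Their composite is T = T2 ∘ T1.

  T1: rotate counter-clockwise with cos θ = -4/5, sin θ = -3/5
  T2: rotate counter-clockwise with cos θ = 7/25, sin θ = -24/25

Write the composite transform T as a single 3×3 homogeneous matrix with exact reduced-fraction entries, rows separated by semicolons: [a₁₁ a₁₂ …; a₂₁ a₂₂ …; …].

T = [-4/5 -3/5 0; 3/5 -4/5 0; 0 0 1]

T1 = [-4/5 3/5 0; -3/5 -4/5 0; 0 0 1]
T2·T1 = [-4/5 -3/5 0; 3/5 -4/5 0; 0 0 1]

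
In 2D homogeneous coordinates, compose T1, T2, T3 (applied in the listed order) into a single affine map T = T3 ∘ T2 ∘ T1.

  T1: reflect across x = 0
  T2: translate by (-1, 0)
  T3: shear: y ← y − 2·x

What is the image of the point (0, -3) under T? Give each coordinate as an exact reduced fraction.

T(p) = (-1, -1)

T1 reflect across x = 0: (0, -3) → (0, -3)
T2 translate by (-1, 0): (0, -3) → (-1, -3)
T3 shear: y ← y − 2·x: (-1, -3) → (-1, -1)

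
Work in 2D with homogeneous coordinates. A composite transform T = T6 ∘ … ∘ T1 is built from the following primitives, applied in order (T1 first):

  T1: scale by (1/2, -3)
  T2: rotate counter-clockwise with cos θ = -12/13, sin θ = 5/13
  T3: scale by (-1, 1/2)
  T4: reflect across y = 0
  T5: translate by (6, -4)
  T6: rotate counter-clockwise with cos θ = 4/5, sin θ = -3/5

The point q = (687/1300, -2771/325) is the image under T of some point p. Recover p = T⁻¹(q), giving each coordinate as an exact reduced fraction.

T1 = [1/2 0 0; 0 -3 0; 0 0 1]
T2·T1 = [-6/13 15/13 0; 5/26 36/13 0; 0 0 1]
T3·…·T1 = [6/13 -15/13 0; 5/52 18/13 0; 0 0 1]
T4·…·T1 = [6/13 -15/13 0; -5/52 -18/13 0; 0 0 1]
T5·…·T1 = [6/13 -15/13 6; -5/52 -18/13 -4; 0 0 1]
T6·…·T1 = [81/260 -114/65 12/5; -23/65 -27/65 -34/5; 0 0 1]
det M = -3/4; M⁻¹ = [36/65 -152/65 -224/13; -92/195 -27/65 -22/13; 0 0 1]
M⁻¹ · (687/1300, -2771/325)ᵀ = (3, 8/5)ᵀ

p = (3, 8/5)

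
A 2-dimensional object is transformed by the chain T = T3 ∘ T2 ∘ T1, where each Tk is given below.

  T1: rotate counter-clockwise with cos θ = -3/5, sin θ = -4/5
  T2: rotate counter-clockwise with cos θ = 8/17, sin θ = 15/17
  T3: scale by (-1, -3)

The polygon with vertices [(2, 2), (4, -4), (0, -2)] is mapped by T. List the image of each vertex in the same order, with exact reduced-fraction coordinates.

T1 rotate counter-clockwise with cos θ = -3/5, sin θ = -4/5: (2, 2) → (2/5, -14/5); (4, -4) → (-28/5, -4/5); (0, -2) → (-8/5, 6/5)
T2 rotate counter-clockwise with cos θ = 8/17, sin θ = 15/17: (2/5, -14/5) → (226/85, -82/85); (-28/5, -4/5) → (-164/85, -452/85); (-8/5, 6/5) → (-154/85, -72/85)
T3 scale by (-1, -3): (226/85, -82/85) → (-226/85, 246/85); (-164/85, -452/85) → (164/85, 1356/85); (-154/85, -72/85) → (154/85, 216/85)

image vertices: (-226/85, 246/85), (164/85, 1356/85), (154/85, 216/85)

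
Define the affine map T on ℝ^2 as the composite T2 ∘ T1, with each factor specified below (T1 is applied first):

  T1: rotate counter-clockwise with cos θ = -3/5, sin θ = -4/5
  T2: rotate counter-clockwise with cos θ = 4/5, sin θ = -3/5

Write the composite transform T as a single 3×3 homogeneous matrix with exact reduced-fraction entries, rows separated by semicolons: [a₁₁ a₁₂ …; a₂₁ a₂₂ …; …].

T = [-24/25 7/25 0; -7/25 -24/25 0; 0 0 1]

T1 = [-3/5 4/5 0; -4/5 -3/5 0; 0 0 1]
T2·T1 = [-24/25 7/25 0; -7/25 -24/25 0; 0 0 1]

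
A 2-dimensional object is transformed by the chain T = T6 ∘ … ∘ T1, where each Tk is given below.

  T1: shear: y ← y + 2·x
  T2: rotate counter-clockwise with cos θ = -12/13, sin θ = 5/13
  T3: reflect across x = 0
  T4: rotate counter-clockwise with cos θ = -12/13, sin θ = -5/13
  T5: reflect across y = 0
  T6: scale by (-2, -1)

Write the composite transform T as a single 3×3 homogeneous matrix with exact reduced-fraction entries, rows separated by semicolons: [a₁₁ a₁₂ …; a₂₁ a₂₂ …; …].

T1 = [1 0 0; 2 1 0; 0 0 1]
T2·T1 = [-22/13 -5/13 0; -19/13 -12/13 0; 0 0 1]
T3·…·T1 = [22/13 5/13 0; -19/13 -12/13 0; 0 0 1]
T4·…·T1 = [-359/169 -120/169 0; 118/169 119/169 0; 0 0 1]
T5·…·T1 = [-359/169 -120/169 0; -118/169 -119/169 0; 0 0 1]
T6·…·T1 = [718/169 240/169 0; 118/169 119/169 0; 0 0 1]

T = [718/169 240/169 0; 118/169 119/169 0; 0 0 1]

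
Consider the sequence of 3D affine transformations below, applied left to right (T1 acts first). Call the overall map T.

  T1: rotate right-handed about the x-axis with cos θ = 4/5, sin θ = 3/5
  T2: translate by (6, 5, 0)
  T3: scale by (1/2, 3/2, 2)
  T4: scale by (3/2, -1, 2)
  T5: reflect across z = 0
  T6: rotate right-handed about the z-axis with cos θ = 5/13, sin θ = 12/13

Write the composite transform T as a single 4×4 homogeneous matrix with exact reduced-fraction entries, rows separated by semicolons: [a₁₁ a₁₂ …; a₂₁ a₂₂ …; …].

T1 = [1 0 0 0; 0 4/5 -3/5 0; 0 3/5 4/5 0; 0 0 0 1]
T2·T1 = [1 0 0 6; 0 4/5 -3/5 5; 0 3/5 4/5 0; 0 0 0 1]
T3·…·T1 = [1/2 0 0 3; 0 6/5 -9/10 15/2; 0 6/5 8/5 0; 0 0 0 1]
T4·…·T1 = [3/4 0 0 9/2; 0 -6/5 9/10 -15/2; 0 12/5 16/5 0; 0 0 0 1]
T5·…·T1 = [3/4 0 0 9/2; 0 -6/5 9/10 -15/2; 0 -12/5 -16/5 0; 0 0 0 1]
T6·…·T1 = [15/52 72/65 -54/65 225/26; 9/13 -6/13 9/26 33/26; 0 -12/5 -16/5 0; 0 0 0 1]

T = [15/52 72/65 -54/65 225/26; 9/13 -6/13 9/26 33/26; 0 -12/5 -16/5 0; 0 0 0 1]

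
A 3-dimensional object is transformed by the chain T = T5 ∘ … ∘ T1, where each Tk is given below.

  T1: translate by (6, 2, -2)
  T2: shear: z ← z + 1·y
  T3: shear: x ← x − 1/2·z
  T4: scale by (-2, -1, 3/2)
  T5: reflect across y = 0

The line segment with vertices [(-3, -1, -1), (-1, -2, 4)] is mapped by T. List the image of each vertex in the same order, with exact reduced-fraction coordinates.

T1 translate by (6, 2, -2): (-3, -1, -1) → (3, 1, -3); (-1, -2, 4) → (5, 0, 2)
T2 shear: z ← z + 1·y: (3, 1, -3) → (3, 1, -2); (5, 0, 2) → (5, 0, 2)
T3 shear: x ← x − 1/2·z: (3, 1, -2) → (4, 1, -2); (5, 0, 2) → (4, 0, 2)
T4 scale by (-2, -1, 3/2): (4, 1, -2) → (-8, -1, -3); (4, 0, 2) → (-8, 0, 3)
T5 reflect across y = 0: (-8, -1, -3) → (-8, 1, -3); (-8, 0, 3) → (-8, 0, 3)

image vertices: (-8, 1, -3), (-8, 0, 3)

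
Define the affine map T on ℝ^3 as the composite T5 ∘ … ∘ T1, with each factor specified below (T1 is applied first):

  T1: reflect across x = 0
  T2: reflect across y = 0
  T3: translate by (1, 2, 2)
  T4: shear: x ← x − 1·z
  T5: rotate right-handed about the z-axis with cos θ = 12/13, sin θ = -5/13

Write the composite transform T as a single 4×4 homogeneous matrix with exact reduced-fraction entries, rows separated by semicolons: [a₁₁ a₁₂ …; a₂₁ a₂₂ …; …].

T1 = [-1 0 0 0; 0 1 0 0; 0 0 1 0; 0 0 0 1]
T2·T1 = [-1 0 0 0; 0 -1 0 0; 0 0 1 0; 0 0 0 1]
T3·…·T1 = [-1 0 0 1; 0 -1 0 2; 0 0 1 2; 0 0 0 1]
T4·…·T1 = [-1 0 -1 -1; 0 -1 0 2; 0 0 1 2; 0 0 0 1]
T5·…·T1 = [-12/13 -5/13 -12/13 -2/13; 5/13 -12/13 5/13 29/13; 0 0 1 2; 0 0 0 1]

T = [-12/13 -5/13 -12/13 -2/13; 5/13 -12/13 5/13 29/13; 0 0 1 2; 0 0 0 1]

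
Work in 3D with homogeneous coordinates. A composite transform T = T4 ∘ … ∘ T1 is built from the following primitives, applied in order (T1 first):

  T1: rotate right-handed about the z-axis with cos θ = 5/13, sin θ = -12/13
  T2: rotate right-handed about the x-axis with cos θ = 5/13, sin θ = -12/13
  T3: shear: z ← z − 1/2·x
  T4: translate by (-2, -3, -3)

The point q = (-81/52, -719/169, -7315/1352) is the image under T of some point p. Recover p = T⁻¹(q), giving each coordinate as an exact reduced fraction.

p = (-5/4, 1, -2)

T1 = [5/13 12/13 0 0; -12/13 5/13 0 0; 0 0 1 0; 0 0 0 1]
T2·T1 = [5/13 12/13 0 0; -60/169 25/169 12/13 0; 144/169 -60/169 5/13 0; 0 0 0 1]
T3·…·T1 = [5/13 12/13 0 0; -60/169 25/169 12/13 0; 223/338 -138/169 5/13 0; 0 0 0 1]
T4·…·T1 = [5/13 12/13 0 -2; -60/169 25/169 12/13 -3; 223/338 -138/169 5/13 -3; 0 0 0 1]
det M = 1; M⁻¹ = [137/169 -60/169 144/169 526/169; 126/169 25/169 -60/169 147/169; 5/26 12/13 5/13 56/13; 0 0 0 1]
M⁻¹ · (-81/52, -719/169, -7315/1352)ᵀ = (-5/4, 1, -2)ᵀ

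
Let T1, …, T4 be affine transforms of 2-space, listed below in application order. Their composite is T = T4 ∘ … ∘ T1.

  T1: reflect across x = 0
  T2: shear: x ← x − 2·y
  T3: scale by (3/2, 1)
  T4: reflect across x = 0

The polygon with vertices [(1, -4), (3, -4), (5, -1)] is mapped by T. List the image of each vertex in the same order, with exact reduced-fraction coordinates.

T1 reflect across x = 0: (1, -4) → (-1, -4); (3, -4) → (-3, -4); (5, -1) → (-5, -1)
T2 shear: x ← x − 2·y: (-1, -4) → (7, -4); (-3, -4) → (5, -4); (-5, -1) → (-3, -1)
T3 scale by (3/2, 1): (7, -4) → (21/2, -4); (5, -4) → (15/2, -4); (-3, -1) → (-9/2, -1)
T4 reflect across x = 0: (21/2, -4) → (-21/2, -4); (15/2, -4) → (-15/2, -4); (-9/2, -1) → (9/2, -1)

image vertices: (-21/2, -4), (-15/2, -4), (9/2, -1)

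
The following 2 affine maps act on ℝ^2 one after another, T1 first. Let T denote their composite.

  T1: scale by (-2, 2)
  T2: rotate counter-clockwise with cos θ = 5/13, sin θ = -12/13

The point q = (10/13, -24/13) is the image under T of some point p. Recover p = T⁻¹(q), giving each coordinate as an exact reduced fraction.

T1 = [-2 0 0; 0 2 0; 0 0 1]
T2·T1 = [-10/13 24/13 0; 24/13 10/13 0; 0 0 1]
det M = -4; M⁻¹ = [-5/26 6/13 0; 6/13 5/26 0; 0 0 1]
M⁻¹ · (10/13, -24/13)ᵀ = (-1, 0)ᵀ

p = (-1, 0)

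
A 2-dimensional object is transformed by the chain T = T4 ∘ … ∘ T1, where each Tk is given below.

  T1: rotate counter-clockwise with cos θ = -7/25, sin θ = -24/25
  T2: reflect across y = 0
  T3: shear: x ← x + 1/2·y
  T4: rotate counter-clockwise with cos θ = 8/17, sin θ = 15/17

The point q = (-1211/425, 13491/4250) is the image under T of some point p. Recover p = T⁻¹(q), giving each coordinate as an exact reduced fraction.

p = (4, 3/5)

T1 = [-7/25 24/25 0; -24/25 -7/25 0; 0 0 1]
T2·T1 = [-7/25 24/25 0; 24/25 7/25 0; 0 0 1]
T3·…·T1 = [1/5 11/10 0; 24/25 7/25 0; 0 0 1]
T4·…·T1 = [-64/85 23/85 0; 267/425 937/850 0; 0 0 1]
det M = -1; M⁻¹ = [-937/850 23/85 0; 267/425 64/85 0; 0 0 1]
M⁻¹ · (-1211/425, 13491/4250)ᵀ = (4, 3/5)ᵀ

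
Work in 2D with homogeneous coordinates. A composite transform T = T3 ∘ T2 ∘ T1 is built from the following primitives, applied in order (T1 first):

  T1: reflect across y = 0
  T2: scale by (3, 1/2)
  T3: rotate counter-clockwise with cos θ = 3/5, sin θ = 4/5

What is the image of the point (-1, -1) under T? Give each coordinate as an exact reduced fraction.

T1 reflect across y = 0: (-1, -1) → (-1, 1)
T2 scale by (3, 1/2): (-1, 1) → (-3, 1/2)
T3 rotate counter-clockwise with cos θ = 3/5, sin θ = 4/5: (-3, 1/2) → (-11/5, -21/10)

T(p) = (-11/5, -21/10)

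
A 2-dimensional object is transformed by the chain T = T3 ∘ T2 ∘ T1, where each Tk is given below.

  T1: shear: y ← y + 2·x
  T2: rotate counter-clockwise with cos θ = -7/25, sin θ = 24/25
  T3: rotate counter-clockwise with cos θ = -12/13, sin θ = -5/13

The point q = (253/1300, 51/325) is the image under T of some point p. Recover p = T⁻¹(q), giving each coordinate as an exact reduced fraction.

p = (0, 1/4)

T1 = [1 0 0; 2 1 0; 0 0 1]
T2·T1 = [-11/5 -24/25 0; 2/5 -7/25 0; 0 0 1]
T3·…·T1 = [142/65 253/325 0; 31/65 204/325 0; 0 0 1]
det M = 1; M⁻¹ = [204/325 -253/325 0; -31/65 142/65 0; 0 0 1]
M⁻¹ · (253/1300, 51/325)ᵀ = (0, 1/4)ᵀ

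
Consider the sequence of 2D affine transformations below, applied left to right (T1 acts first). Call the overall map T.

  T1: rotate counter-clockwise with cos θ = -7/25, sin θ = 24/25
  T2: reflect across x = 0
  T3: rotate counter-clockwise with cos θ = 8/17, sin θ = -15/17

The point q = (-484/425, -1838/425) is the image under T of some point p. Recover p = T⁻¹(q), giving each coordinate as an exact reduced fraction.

T1 = [-7/25 -24/25 0; 24/25 -7/25 0; 0 0 1]
T2·T1 = [7/25 24/25 0; 24/25 -7/25 0; 0 0 1]
T3·…·T1 = [416/425 87/425 0; 87/425 -416/425 0; 0 0 1]
det M = -1; M⁻¹ = [416/425 87/425 0; 87/425 -416/425 0; 0 0 1]
M⁻¹ · (-484/425, -1838/425)ᵀ = (-2, 4)ᵀ

p = (-2, 4)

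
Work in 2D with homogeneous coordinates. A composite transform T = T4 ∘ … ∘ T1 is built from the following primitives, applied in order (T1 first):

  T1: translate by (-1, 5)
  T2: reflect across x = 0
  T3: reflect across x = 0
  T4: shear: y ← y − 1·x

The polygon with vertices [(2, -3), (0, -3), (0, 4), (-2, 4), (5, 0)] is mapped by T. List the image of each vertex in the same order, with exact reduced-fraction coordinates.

image vertices: (1, 1), (-1, 3), (-1, 10), (-3, 12), (4, 1)

T1 translate by (-1, 5): (2, -3) → (1, 2); (0, -3) → (-1, 2); (0, 4) → (-1, 9); (-2, 4) → (-3, 9); (5, 0) → (4, 5)
T2 reflect across x = 0: (1, 2) → (-1, 2); (-1, 2) → (1, 2); (-1, 9) → (1, 9); (-3, 9) → (3, 9); (4, 5) → (-4, 5)
T3 reflect across x = 0: (-1, 2) → (1, 2); (1, 2) → (-1, 2); (1, 9) → (-1, 9); (3, 9) → (-3, 9); (-4, 5) → (4, 5)
T4 shear: y ← y − 1·x: (1, 2) → (1, 1); (-1, 2) → (-1, 3); (-1, 9) → (-1, 10); (-3, 9) → (-3, 12); (4, 5) → (4, 1)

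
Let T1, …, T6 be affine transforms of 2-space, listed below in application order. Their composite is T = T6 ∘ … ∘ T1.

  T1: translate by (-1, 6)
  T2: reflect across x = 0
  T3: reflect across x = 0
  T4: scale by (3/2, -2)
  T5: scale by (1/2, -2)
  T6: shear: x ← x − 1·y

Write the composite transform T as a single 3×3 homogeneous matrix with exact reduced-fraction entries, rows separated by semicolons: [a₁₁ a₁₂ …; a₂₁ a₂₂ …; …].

T = [3/4 -4 -99/4; 0 4 24; 0 0 1]

T1 = [1 0 -1; 0 1 6; 0 0 1]
T2·T1 = [-1 0 1; 0 1 6; 0 0 1]
T3·…·T1 = [1 0 -1; 0 1 6; 0 0 1]
T4·…·T1 = [3/2 0 -3/2; 0 -2 -12; 0 0 1]
T5·…·T1 = [3/4 0 -3/4; 0 4 24; 0 0 1]
T6·…·T1 = [3/4 -4 -99/4; 0 4 24; 0 0 1]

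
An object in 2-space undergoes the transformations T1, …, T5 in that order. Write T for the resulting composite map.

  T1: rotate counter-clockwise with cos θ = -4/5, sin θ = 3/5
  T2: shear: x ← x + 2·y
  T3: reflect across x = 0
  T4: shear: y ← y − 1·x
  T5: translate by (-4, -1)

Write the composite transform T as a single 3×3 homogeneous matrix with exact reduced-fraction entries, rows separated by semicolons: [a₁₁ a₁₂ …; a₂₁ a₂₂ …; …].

T = [-2/5 11/5 -4; 1 -3 -1; 0 0 1]

T1 = [-4/5 -3/5 0; 3/5 -4/5 0; 0 0 1]
T2·T1 = [2/5 -11/5 0; 3/5 -4/5 0; 0 0 1]
T3·…·T1 = [-2/5 11/5 0; 3/5 -4/5 0; 0 0 1]
T4·…·T1 = [-2/5 11/5 0; 1 -3 0; 0 0 1]
T5·…·T1 = [-2/5 11/5 -4; 1 -3 -1; 0 0 1]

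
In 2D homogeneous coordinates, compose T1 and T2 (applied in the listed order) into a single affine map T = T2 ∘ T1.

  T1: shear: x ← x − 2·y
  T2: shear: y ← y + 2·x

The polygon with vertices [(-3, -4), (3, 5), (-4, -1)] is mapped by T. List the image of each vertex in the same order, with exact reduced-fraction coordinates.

T1 shear: x ← x − 2·y: (-3, -4) → (5, -4); (3, 5) → (-7, 5); (-4, -1) → (-2, -1)
T2 shear: y ← y + 2·x: (5, -4) → (5, 6); (-7, 5) → (-7, -9); (-2, -1) → (-2, -5)

image vertices: (5, 6), (-7, -9), (-2, -5)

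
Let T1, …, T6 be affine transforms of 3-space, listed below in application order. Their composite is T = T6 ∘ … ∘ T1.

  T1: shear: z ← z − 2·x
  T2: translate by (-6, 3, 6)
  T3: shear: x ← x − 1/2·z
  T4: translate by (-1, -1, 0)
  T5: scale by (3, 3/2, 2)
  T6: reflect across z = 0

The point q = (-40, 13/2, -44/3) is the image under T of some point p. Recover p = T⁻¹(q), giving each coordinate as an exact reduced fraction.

T1 = [1 0 0 0; 0 1 0 0; -2 0 1 0; 0 0 0 1]
T2·T1 = [1 0 0 -6; 0 1 0 3; -2 0 1 6; 0 0 0 1]
T3·…·T1 = [2 0 -1/2 -9; 0 1 0 3; -2 0 1 6; 0 0 0 1]
T4·…·T1 = [2 0 -1/2 -10; 0 1 0 2; -2 0 1 6; 0 0 0 1]
T5·…·T1 = [6 0 -3/2 -30; 0 3/2 0 3; -4 0 2 12; 0 0 0 1]
T6·…·T1 = [6 0 -3/2 -30; 0 3/2 0 3; 4 0 -2 -12; 0 0 0 1]
det M = -9; M⁻¹ = [1/3 0 -1/4 7; 0 2/3 0 -2; 2/3 0 -1 8; 0 0 0 1]
M⁻¹ · (-40, 13/2, -44/3)ᵀ = (-8/3, 7/3, -4)ᵀ

p = (-8/3, 7/3, -4)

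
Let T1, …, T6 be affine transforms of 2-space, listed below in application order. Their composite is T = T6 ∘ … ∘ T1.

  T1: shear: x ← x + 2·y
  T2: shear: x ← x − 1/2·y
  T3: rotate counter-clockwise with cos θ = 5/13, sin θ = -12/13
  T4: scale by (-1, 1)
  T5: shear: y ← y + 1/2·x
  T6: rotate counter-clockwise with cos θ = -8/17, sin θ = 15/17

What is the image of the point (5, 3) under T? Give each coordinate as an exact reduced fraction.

T(p) = (11117/884, -253/442)

T1 shear: x ← x + 2·y: (5, 3) → (11, 3)
T2 shear: x ← x − 1/2·y: (11, 3) → (19/2, 3)
T3 rotate counter-clockwise with cos θ = 5/13, sin θ = -12/13: (19/2, 3) → (167/26, -99/13)
T4 scale by (-1, 1): (167/26, -99/13) → (-167/26, -99/13)
T5 shear: y ← y + 1/2·x: (-167/26, -99/13) → (-167/26, -563/52)
T6 rotate counter-clockwise with cos θ = -8/17, sin θ = 15/17: (-167/26, -563/52) → (11117/884, -253/442)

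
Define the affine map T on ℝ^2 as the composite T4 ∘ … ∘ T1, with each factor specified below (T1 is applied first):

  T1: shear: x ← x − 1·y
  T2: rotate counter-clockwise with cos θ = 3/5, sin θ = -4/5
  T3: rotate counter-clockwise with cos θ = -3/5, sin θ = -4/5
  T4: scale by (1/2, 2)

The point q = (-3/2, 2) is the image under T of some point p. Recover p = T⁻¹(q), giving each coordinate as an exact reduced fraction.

p = (2, -1)

T1 = [1 -1 0; 0 1 0; 0 0 1]
T2·T1 = [3/5 1/5 0; -4/5 7/5 0; 0 0 1]
T3·…·T1 = [-1 1 0; 0 -1 0; 0 0 1]
T4·…·T1 = [-1/2 1/2 0; 0 -2 0; 0 0 1]
det M = 1; M⁻¹ = [-2 -1/2 0; 0 -1/2 0; 0 0 1]
M⁻¹ · (-3/2, 2)ᵀ = (2, -1)ᵀ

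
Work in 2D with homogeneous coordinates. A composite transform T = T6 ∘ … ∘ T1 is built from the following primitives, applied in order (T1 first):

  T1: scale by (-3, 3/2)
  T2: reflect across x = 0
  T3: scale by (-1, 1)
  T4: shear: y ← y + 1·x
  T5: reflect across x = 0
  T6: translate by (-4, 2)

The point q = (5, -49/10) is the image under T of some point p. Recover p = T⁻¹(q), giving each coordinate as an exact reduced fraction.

p = (3, 7/5)

T1 = [-3 0 0; 0 3/2 0; 0 0 1]
T2·T1 = [3 0 0; 0 3/2 0; 0 0 1]
T3·…·T1 = [-3 0 0; 0 3/2 0; 0 0 1]
T4·…·T1 = [-3 0 0; -3 3/2 0; 0 0 1]
T5·…·T1 = [3 0 0; -3 3/2 0; 0 0 1]
T6·…·T1 = [3 0 -4; -3 3/2 2; 0 0 1]
det M = 9/2; M⁻¹ = [1/3 0 4/3; 2/3 2/3 4/3; 0 0 1]
M⁻¹ · (5, -49/10)ᵀ = (3, 7/5)ᵀ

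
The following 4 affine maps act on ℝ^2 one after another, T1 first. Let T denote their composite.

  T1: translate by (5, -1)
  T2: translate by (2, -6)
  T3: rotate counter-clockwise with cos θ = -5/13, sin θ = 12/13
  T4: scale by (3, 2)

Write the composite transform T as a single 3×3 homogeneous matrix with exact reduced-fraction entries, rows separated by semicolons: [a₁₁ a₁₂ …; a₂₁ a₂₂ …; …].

T = [-15/13 -36/13 147/13; 24/13 -10/13 238/13; 0 0 1]

T1 = [1 0 5; 0 1 -1; 0 0 1]
T2·T1 = [1 0 7; 0 1 -7; 0 0 1]
T3·…·T1 = [-5/13 -12/13 49/13; 12/13 -5/13 119/13; 0 0 1]
T4·…·T1 = [-15/13 -36/13 147/13; 24/13 -10/13 238/13; 0 0 1]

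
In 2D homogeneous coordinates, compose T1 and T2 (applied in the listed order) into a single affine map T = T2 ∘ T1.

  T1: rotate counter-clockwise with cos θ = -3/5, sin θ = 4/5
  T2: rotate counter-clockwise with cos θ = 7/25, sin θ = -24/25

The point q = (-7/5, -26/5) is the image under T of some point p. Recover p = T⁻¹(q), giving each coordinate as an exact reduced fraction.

p = (-5, -2)

T1 = [-3/5 -4/5 0; 4/5 -3/5 0; 0 0 1]
T2·T1 = [3/5 -4/5 0; 4/5 3/5 0; 0 0 1]
det M = 1; M⁻¹ = [3/5 4/5 0; -4/5 3/5 0; 0 0 1]
M⁻¹ · (-7/5, -26/5)ᵀ = (-5, -2)ᵀ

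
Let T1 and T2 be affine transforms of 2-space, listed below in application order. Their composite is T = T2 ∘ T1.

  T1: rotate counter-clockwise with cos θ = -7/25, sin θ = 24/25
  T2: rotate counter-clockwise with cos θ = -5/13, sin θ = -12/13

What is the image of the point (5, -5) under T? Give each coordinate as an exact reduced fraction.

T1 rotate counter-clockwise with cos θ = -7/25, sin θ = 24/25: (5, -5) → (17/5, 31/5)
T2 rotate counter-clockwise with cos θ = -5/13, sin θ = -12/13: (17/5, 31/5) → (287/65, -359/65)

T(p) = (287/65, -359/65)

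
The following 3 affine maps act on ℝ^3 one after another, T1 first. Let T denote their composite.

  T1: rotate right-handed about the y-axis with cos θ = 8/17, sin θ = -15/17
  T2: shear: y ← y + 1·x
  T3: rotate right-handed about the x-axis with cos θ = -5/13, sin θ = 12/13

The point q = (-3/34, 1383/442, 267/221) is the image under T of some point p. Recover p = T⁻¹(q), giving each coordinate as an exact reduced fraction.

p = (-3, 0, -3/2)

T1 = [8/17 0 -15/17 0; 0 1 0 0; 15/17 0 8/17 0; 0 0 0 1]
T2·T1 = [8/17 0 -15/17 0; 8/17 1 -15/17 0; 15/17 0 8/17 0; 0 0 0 1]
T3·…·T1 = [8/17 0 -15/17 0; -220/221 -5/13 -21/221 0; 21/221 12/13 -220/221 0; 0 0 0 1]
det M = 1; M⁻¹ = [8/17 -180/221 -75/221 0; -1 -5/13 12/13 0; -15/17 -96/221 -40/221 0; 0 0 0 1]
M⁻¹ · (-3/34, 1383/442, 267/221)ᵀ = (-3, 0, -3/2)ᵀ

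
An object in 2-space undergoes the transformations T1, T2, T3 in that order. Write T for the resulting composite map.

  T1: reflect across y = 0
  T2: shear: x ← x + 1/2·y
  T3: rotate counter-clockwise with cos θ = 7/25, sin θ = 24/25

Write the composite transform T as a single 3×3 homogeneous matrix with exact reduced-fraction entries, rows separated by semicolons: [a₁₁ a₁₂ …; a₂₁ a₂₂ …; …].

T1 = [1 0 0; 0 -1 0; 0 0 1]
T2·T1 = [1 -1/2 0; 0 -1 0; 0 0 1]
T3·…·T1 = [7/25 41/50 0; 24/25 -19/25 0; 0 0 1]

T = [7/25 41/50 0; 24/25 -19/25 0; 0 0 1]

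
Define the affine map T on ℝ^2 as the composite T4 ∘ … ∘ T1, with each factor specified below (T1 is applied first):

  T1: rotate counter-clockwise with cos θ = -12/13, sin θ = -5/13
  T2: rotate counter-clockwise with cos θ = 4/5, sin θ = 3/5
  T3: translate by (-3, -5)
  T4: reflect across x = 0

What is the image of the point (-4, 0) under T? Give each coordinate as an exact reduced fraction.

T1 rotate counter-clockwise with cos θ = -12/13, sin θ = -5/13: (-4, 0) → (48/13, 20/13)
T2 rotate counter-clockwise with cos θ = 4/5, sin θ = 3/5: (48/13, 20/13) → (132/65, 224/65)
T3 translate by (-3, -5): (132/65, 224/65) → (-63/65, -101/65)
T4 reflect across x = 0: (-63/65, -101/65) → (63/65, -101/65)

T(p) = (63/65, -101/65)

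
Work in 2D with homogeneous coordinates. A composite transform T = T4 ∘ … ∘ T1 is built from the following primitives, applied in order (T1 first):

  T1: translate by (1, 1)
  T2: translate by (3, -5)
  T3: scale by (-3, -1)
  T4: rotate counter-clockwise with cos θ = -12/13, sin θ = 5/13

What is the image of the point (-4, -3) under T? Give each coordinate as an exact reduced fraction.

T1 translate by (1, 1): (-4, -3) → (-3, -2)
T2 translate by (3, -5): (-3, -2) → (0, -7)
T3 scale by (-3, -1): (0, -7) → (0, 7)
T4 rotate counter-clockwise with cos θ = -12/13, sin θ = 5/13: (0, 7) → (-35/13, -84/13)

T(p) = (-35/13, -84/13)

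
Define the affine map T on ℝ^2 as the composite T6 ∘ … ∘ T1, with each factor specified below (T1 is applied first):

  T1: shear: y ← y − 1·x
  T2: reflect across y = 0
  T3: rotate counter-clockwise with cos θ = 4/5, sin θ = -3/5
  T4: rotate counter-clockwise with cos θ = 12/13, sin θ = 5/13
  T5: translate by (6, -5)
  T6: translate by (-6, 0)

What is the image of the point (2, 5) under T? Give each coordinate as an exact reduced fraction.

T1 shear: y ← y − 1·x: (2, 5) → (2, 3)
T2 reflect across y = 0: (2, 3) → (2, -3)
T3 rotate counter-clockwise with cos θ = 4/5, sin θ = -3/5: (2, -3) → (-1/5, -18/5)
T4 rotate counter-clockwise with cos θ = 12/13, sin θ = 5/13: (-1/5, -18/5) → (6/5, -17/5)
T5 translate by (6, -5): (6/5, -17/5) → (36/5, -42/5)
T6 translate by (-6, 0): (36/5, -42/5) → (6/5, -42/5)

T(p) = (6/5, -42/5)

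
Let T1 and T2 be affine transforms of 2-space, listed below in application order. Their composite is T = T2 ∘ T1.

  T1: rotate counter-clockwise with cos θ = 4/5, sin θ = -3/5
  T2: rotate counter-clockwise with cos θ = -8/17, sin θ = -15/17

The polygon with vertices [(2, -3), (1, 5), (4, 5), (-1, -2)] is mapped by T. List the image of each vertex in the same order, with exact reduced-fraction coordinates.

image vertices: (-262/85, 159/85), (103/85, -421/85), (-128/85, -529/85), (1/17, 38/17)

T1 rotate counter-clockwise with cos θ = 4/5, sin θ = -3/5: (2, -3) → (-1/5, -18/5); (1, 5) → (19/5, 17/5); (4, 5) → (31/5, 8/5); (-1, -2) → (-2, -1)
T2 rotate counter-clockwise with cos θ = -8/17, sin θ = -15/17: (-1/5, -18/5) → (-262/85, 159/85); (19/5, 17/5) → (103/85, -421/85); (31/5, 8/5) → (-128/85, -529/85); (-2, -1) → (1/17, 38/17)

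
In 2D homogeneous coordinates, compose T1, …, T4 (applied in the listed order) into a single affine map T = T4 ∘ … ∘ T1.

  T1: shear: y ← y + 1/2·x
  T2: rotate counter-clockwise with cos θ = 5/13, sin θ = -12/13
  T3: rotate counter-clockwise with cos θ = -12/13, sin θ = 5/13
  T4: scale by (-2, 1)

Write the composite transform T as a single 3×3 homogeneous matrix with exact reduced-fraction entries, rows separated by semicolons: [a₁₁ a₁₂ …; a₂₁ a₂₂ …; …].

T1 = [1 0 0; 1/2 1 0; 0 0 1]
T2·T1 = [11/13 12/13 0; -19/26 5/13 0; 0 0 1]
T3·…·T1 = [-1/2 -1 0; 1 0 0; 0 0 1]
T4·…·T1 = [1 2 0; 1 0 0; 0 0 1]

T = [1 2 0; 1 0 0; 0 0 1]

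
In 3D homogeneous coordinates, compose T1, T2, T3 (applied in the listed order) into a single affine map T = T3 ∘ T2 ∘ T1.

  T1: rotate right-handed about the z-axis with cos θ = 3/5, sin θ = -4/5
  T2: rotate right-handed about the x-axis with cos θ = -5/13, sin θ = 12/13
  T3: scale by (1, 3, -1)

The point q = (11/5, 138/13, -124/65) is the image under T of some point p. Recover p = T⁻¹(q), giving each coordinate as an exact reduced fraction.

p = (1, 2, -4)

T1 = [3/5 4/5 0 0; -4/5 3/5 0 0; 0 0 1 0; 0 0 0 1]
T2·T1 = [3/5 4/5 0 0; 4/13 -3/13 -12/13 0; -48/65 36/65 -5/13 0; 0 0 0 1]
T3·…·T1 = [3/5 4/5 0 0; 12/13 -9/13 -36/13 0; 48/65 -36/65 5/13 0; 0 0 0 1]
det M = -3; M⁻¹ = [3/5 4/39 48/65 0; 4/5 -1/13 -36/65 0; 0 -4/13 5/13 0; 0 0 0 1]
M⁻¹ · (11/5, 138/13, -124/65)ᵀ = (1, 2, -4)ᵀ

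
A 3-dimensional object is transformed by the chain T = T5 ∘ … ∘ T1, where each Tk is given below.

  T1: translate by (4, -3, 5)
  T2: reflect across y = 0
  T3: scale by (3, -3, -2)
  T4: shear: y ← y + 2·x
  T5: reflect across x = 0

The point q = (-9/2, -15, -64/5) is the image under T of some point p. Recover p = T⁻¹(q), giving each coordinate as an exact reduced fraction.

T1 = [1 0 0 4; 0 1 0 -3; 0 0 1 5; 0 0 0 1]
T2·T1 = [1 0 0 4; 0 -1 0 3; 0 0 1 5; 0 0 0 1]
T3·…·T1 = [3 0 0 12; 0 3 0 -9; 0 0 -2 -10; 0 0 0 1]
T4·…·T1 = [3 0 0 12; 6 3 0 15; 0 0 -2 -10; 0 0 0 1]
T5·…·T1 = [-3 0 0 -12; 6 3 0 15; 0 0 -2 -10; 0 0 0 1]
det M = 18; M⁻¹ = [-1/3 0 0 -4; 2/3 1/3 0 3; 0 0 -1/2 -5; 0 0 0 1]
M⁻¹ · (-9/2, -15, -64/5)ᵀ = (-5/2, -5, 7/5)ᵀ

p = (-5/2, -5, 7/5)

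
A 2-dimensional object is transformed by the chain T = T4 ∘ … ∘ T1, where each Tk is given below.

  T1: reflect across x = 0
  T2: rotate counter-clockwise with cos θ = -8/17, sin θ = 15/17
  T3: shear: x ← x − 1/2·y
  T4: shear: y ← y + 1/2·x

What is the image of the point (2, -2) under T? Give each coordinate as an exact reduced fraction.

T1 reflect across x = 0: (2, -2) → (-2, -2)
T2 rotate counter-clockwise with cos θ = -8/17, sin θ = 15/17: (-2, -2) → (46/17, -14/17)
T3 shear: x ← x − 1/2·y: (46/17, -14/17) → (53/17, -14/17)
T4 shear: y ← y + 1/2·x: (53/17, -14/17) → (53/17, 25/34)

T(p) = (53/17, 25/34)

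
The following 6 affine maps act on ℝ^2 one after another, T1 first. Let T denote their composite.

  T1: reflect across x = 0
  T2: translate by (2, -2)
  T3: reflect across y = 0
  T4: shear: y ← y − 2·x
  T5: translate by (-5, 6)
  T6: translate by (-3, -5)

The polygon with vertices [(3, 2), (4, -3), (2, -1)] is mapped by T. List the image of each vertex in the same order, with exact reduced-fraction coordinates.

image vertices: (-9, 3), (-10, 10), (-8, 4)

T1 reflect across x = 0: (3, 2) → (-3, 2); (4, -3) → (-4, -3); (2, -1) → (-2, -1)
T2 translate by (2, -2): (-3, 2) → (-1, 0); (-4, -3) → (-2, -5); (-2, -1) → (0, -3)
T3 reflect across y = 0: (-1, 0) → (-1, 0); (-2, -5) → (-2, 5); (0, -3) → (0, 3)
T4 shear: y ← y − 2·x: (-1, 0) → (-1, 2); (-2, 5) → (-2, 9); (0, 3) → (0, 3)
T5 translate by (-5, 6): (-1, 2) → (-6, 8); (-2, 9) → (-7, 15); (0, 3) → (-5, 9)
T6 translate by (-3, -5): (-6, 8) → (-9, 3); (-7, 15) → (-10, 10); (-5, 9) → (-8, 4)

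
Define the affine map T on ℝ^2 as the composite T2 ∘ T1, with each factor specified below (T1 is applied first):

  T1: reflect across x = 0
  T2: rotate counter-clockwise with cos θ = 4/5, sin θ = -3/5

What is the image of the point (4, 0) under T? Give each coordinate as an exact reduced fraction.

T(p) = (-16/5, 12/5)

T1 reflect across x = 0: (4, 0) → (-4, 0)
T2 rotate counter-clockwise with cos θ = 4/5, sin θ = -3/5: (-4, 0) → (-16/5, 12/5)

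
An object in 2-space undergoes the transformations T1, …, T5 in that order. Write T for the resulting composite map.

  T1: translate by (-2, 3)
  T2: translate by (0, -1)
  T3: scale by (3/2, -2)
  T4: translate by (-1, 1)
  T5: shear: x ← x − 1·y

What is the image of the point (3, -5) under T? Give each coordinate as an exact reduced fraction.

T1 translate by (-2, 3): (3, -5) → (1, -2)
T2 translate by (0, -1): (1, -2) → (1, -3)
T3 scale by (3/2, -2): (1, -3) → (3/2, 6)
T4 translate by (-1, 1): (3/2, 6) → (1/2, 7)
T5 shear: x ← x − 1·y: (1/2, 7) → (-13/2, 7)

T(p) = (-13/2, 7)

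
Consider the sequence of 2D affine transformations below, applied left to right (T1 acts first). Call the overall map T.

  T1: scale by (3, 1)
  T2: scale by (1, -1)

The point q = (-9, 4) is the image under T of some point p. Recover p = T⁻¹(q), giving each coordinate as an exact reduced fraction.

p = (-3, -4)

T1 = [3 0 0; 0 1 0; 0 0 1]
T2·T1 = [3 0 0; 0 -1 0; 0 0 1]
det M = -3; M⁻¹ = [1/3 0 0; 0 -1 0; 0 0 1]
M⁻¹ · (-9, 4)ᵀ = (-3, -4)ᵀ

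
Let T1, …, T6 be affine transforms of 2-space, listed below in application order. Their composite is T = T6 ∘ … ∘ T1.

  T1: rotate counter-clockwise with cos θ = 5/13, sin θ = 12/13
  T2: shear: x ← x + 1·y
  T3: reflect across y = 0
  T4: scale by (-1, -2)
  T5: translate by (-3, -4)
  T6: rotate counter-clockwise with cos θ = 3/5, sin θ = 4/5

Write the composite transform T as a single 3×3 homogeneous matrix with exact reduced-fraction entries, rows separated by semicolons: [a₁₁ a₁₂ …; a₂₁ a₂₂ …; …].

T1 = [5/13 -12/13 0; 12/13 5/13 0; 0 0 1]
T2·T1 = [17/13 -7/13 0; 12/13 5/13 0; 0 0 1]
T3·…·T1 = [17/13 -7/13 0; -12/13 -5/13 0; 0 0 1]
T4·…·T1 = [-17/13 7/13 0; 24/13 10/13 0; 0 0 1]
T5·…·T1 = [-17/13 7/13 -3; 24/13 10/13 -4; 0 0 1]
T6·…·T1 = [-147/65 -19/65 7/5; 4/65 58/65 -24/5; 0 0 1]

T = [-147/65 -19/65 7/5; 4/65 58/65 -24/5; 0 0 1]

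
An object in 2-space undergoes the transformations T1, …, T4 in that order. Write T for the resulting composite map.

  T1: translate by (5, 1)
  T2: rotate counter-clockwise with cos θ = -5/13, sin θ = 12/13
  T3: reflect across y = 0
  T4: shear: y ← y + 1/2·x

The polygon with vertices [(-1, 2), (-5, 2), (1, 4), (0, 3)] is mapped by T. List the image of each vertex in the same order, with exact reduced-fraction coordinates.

T1 translate by (5, 1): (-1, 2) → (4, 3); (-5, 2) → (0, 3); (1, 4) → (6, 5); (0, 3) → (5, 4)
T2 rotate counter-clockwise with cos θ = -5/13, sin θ = 12/13: (4, 3) → (-56/13, 33/13); (0, 3) → (-36/13, -15/13); (6, 5) → (-90/13, 47/13); (5, 4) → (-73/13, 40/13)
T3 reflect across y = 0: (-56/13, 33/13) → (-56/13, -33/13); (-36/13, -15/13) → (-36/13, 15/13); (-90/13, 47/13) → (-90/13, -47/13); (-73/13, 40/13) → (-73/13, -40/13)
T4 shear: y ← y + 1/2·x: (-56/13, -33/13) → (-56/13, -61/13); (-36/13, 15/13) → (-36/13, -3/13); (-90/13, -47/13) → (-90/13, -92/13); (-73/13, -40/13) → (-73/13, -153/26)

image vertices: (-56/13, -61/13), (-36/13, -3/13), (-90/13, -92/13), (-73/13, -153/26)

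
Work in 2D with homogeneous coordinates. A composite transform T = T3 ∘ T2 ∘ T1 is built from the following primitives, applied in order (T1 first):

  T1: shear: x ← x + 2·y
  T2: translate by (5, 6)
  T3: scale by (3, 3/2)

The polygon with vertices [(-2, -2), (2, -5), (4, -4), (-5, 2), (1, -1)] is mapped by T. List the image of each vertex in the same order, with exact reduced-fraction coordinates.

image vertices: (-3, 6), (-9, 3/2), (3, 3), (12, 12), (12, 15/2)

T1 shear: x ← x + 2·y: (-2, -2) → (-6, -2); (2, -5) → (-8, -5); (4, -4) → (-4, -4); (-5, 2) → (-1, 2); (1, -1) → (-1, -1)
T2 translate by (5, 6): (-6, -2) → (-1, 4); (-8, -5) → (-3, 1); (-4, -4) → (1, 2); (-1, 2) → (4, 8); (-1, -1) → (4, 5)
T3 scale by (3, 3/2): (-1, 4) → (-3, 6); (-3, 1) → (-9, 3/2); (1, 2) → (3, 3); (4, 8) → (12, 12); (4, 5) → (12, 15/2)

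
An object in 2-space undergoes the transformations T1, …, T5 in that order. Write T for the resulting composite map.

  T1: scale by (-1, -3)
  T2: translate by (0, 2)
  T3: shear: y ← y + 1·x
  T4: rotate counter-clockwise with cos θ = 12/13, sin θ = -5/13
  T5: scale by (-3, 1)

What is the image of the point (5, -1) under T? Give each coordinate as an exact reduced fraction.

T1 scale by (-1, -3): (5, -1) → (-5, 3)
T2 translate by (0, 2): (-5, 3) → (-5, 5)
T3 shear: y ← y + 1·x: (-5, 5) → (-5, 0)
T4 rotate counter-clockwise with cos θ = 12/13, sin θ = -5/13: (-5, 0) → (-60/13, 25/13)
T5 scale by (-3, 1): (-60/13, 25/13) → (180/13, 25/13)

T(p) = (180/13, 25/13)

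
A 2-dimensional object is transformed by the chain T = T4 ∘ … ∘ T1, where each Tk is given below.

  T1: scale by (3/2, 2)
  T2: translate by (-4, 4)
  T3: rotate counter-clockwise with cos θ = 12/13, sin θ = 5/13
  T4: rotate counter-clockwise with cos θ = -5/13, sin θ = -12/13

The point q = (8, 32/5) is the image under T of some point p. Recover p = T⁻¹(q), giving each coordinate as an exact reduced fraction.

T1 = [3/2 0 0; 0 2 0; 0 0 1]
T2·T1 = [3/2 0 -4; 0 2 4; 0 0 1]
T3·…·T1 = [18/13 -10/13 -68/13; 15/26 24/13 28/13; 0 0 1]
T4·…·T1 = [0 2 4; -3/2 0 4; 0 0 1]
det M = 3; M⁻¹ = [0 -2/3 8/3; 1/2 0 -2; 0 0 1]
M⁻¹ · (8, 32/5)ᵀ = (-8/5, 2)ᵀ

p = (-8/5, 2)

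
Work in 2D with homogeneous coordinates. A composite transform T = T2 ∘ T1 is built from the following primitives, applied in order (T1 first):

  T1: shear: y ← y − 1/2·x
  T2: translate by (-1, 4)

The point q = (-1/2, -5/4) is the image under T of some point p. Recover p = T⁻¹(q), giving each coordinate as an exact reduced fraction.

p = (1/2, -5)

T1 = [1 0 0; -1/2 1 0; 0 0 1]
T2·T1 = [1 0 -1; -1/2 1 4; 0 0 1]
det M = 1; M⁻¹ = [1 0 1; 1/2 1 -7/2; 0 0 1]
M⁻¹ · (-1/2, -5/4)ᵀ = (1/2, -5)ᵀ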